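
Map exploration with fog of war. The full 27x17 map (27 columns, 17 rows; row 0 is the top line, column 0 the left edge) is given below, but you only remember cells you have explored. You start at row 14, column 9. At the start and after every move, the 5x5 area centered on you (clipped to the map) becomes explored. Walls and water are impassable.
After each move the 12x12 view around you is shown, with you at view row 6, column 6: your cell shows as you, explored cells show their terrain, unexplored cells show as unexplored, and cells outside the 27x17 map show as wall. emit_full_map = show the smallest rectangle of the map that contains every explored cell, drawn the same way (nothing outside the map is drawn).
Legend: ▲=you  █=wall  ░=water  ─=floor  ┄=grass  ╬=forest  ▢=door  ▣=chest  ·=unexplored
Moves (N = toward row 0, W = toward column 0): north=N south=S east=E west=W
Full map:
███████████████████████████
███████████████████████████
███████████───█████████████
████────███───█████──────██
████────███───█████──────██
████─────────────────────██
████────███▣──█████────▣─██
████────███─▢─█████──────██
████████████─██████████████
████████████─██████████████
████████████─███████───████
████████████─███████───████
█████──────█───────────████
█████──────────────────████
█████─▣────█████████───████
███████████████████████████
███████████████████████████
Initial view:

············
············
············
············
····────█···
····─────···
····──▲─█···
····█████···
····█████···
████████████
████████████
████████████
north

············
············
············
············
····█████···
····────█···
····──▲──···
····────█···
····█████···
····█████···
████████████
████████████

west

············
············
············
············
····██████··
····─────█··
····──▲───··
····▣────█··
····██████··
·····█████··
████████████
████████████

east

············
············
············
············
···██████···
···─────█···
···───▲──···
···▣────█···
···██████···
····█████···
████████████
████████████

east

············
············
············
············
··██████─···
··─────█─···
··────▲──···
··▣────██···
··███████···
···█████····
████████████
████████████

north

············
············
············
············
····████─···
··██████─···
··────▲█─···
··───────···
··▣────██···
··███████···
···█████····
████████████

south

············
············
············
····████─···
··██████─···
··─────█─···
··────▲──···
··▣────██···
··███████···
···█████····
████████████
████████████

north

············
············
············
············
····████─···
··██████─···
··────▲█─···
··───────···
··▣────██···
··███████···
···█████····
████████████

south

············
············
············
····████─···
··██████─···
··─────█─···
··────▲──···
··▣────██···
··███████···
···█████····
████████████
████████████

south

············
············
····████─···
··██████─···
··─────█─···
··───────···
··▣───▲██···
··███████···
···██████···
████████████
████████████
████████████

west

············
············
·····████─··
···██████─··
···─────█─··
···───────··
···▣──▲─██··
···███████··
····██████··
████████████
████████████
████████████

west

············
············
······████─·
····██████─·
····─────█─·
····───────·
····▣─▲──██·
····███████·
····███████·
████████████
████████████
████████████

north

············
············
············
······████─·
····██████─·
····─────█─·
····──▲────·
····▣────██·
····███████·
····███████·
████████████
████████████

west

············
············
············
·······████─
····███████─
····──────█─
····──▲─────
····─▣────██
····████████
·····███████
████████████
████████████

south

············
············
·······████─
····███████─
····──────█─
····────────
····─▣▲───██
····████████
····████████
████████████
████████████
████████████

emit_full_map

···████─
███████─
──────█─
────────
─▣▲───██
████████
████████

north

············
············
············
·······████─
····███████─
····──────█─
····──▲─────
····─▣────██
····████████
····████████
████████████
████████████

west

············
············
············
········████
····████████
····█──────█
····█─▲─────
····█─▣────█
····████████
·····███████
████████████
████████████

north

············
············
············
············
····████████
····████████
····█─▲────█
····█───────
····█─▣────█
····████████
·····███████
████████████

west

█···········
█···········
█···········
█···········
█···████████
█···████████
█···██▲─────
█···██──────
█···██─▣────
█····███████
█·····██████
████████████

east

············
············
············
············
···█████████
···█████████
···██─▲────█
···██───────
···██─▣────█
····████████
·····███████
████████████

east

············
············
············
············
··█████████─
··█████████─
··██──▲───█─
··██────────
··██─▣────██
···█████████
····████████
████████████

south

············
············
············
··█████████─
··█████████─
··██──────█─
··██──▲─────
··██─▣────██
···█████████
····████████
████████████
████████████

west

············
············
············
···█████████
···█████████
···██──────█
···██─▲─────
···██─▣────█
····████████
·····███████
████████████
████████████

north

············
············
············
············
···█████████
···█████████
···██─▲────█
···██───────
···██─▣────█
····████████
·····███████
████████████

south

············
············
············
···█████████
···█████████
···██──────█
···██─▲─────
···██─▣────█
····████████
·····███████
████████████
████████████

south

············
············
···█████████
···█████████
···██──────█
···██───────
···██─▲────█
····████████
····████████
████████████
████████████
████████████

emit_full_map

█████████─
█████████─
██──────█─
██────────
██─▲────██
·█████████
·█████████

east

············
············
··█████████─
··█████████─
··██──────█─
··██────────
··██─▣▲───██
···█████████
···█████████
████████████
████████████
████████████

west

············
············
···█████████
···█████████
···██──────█
···██───────
···██─▲────█
····████████
····████████
████████████
████████████
████████████

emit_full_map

█████████─
█████████─
██──────█─
██────────
██─▲────██
·█████████
·█████████


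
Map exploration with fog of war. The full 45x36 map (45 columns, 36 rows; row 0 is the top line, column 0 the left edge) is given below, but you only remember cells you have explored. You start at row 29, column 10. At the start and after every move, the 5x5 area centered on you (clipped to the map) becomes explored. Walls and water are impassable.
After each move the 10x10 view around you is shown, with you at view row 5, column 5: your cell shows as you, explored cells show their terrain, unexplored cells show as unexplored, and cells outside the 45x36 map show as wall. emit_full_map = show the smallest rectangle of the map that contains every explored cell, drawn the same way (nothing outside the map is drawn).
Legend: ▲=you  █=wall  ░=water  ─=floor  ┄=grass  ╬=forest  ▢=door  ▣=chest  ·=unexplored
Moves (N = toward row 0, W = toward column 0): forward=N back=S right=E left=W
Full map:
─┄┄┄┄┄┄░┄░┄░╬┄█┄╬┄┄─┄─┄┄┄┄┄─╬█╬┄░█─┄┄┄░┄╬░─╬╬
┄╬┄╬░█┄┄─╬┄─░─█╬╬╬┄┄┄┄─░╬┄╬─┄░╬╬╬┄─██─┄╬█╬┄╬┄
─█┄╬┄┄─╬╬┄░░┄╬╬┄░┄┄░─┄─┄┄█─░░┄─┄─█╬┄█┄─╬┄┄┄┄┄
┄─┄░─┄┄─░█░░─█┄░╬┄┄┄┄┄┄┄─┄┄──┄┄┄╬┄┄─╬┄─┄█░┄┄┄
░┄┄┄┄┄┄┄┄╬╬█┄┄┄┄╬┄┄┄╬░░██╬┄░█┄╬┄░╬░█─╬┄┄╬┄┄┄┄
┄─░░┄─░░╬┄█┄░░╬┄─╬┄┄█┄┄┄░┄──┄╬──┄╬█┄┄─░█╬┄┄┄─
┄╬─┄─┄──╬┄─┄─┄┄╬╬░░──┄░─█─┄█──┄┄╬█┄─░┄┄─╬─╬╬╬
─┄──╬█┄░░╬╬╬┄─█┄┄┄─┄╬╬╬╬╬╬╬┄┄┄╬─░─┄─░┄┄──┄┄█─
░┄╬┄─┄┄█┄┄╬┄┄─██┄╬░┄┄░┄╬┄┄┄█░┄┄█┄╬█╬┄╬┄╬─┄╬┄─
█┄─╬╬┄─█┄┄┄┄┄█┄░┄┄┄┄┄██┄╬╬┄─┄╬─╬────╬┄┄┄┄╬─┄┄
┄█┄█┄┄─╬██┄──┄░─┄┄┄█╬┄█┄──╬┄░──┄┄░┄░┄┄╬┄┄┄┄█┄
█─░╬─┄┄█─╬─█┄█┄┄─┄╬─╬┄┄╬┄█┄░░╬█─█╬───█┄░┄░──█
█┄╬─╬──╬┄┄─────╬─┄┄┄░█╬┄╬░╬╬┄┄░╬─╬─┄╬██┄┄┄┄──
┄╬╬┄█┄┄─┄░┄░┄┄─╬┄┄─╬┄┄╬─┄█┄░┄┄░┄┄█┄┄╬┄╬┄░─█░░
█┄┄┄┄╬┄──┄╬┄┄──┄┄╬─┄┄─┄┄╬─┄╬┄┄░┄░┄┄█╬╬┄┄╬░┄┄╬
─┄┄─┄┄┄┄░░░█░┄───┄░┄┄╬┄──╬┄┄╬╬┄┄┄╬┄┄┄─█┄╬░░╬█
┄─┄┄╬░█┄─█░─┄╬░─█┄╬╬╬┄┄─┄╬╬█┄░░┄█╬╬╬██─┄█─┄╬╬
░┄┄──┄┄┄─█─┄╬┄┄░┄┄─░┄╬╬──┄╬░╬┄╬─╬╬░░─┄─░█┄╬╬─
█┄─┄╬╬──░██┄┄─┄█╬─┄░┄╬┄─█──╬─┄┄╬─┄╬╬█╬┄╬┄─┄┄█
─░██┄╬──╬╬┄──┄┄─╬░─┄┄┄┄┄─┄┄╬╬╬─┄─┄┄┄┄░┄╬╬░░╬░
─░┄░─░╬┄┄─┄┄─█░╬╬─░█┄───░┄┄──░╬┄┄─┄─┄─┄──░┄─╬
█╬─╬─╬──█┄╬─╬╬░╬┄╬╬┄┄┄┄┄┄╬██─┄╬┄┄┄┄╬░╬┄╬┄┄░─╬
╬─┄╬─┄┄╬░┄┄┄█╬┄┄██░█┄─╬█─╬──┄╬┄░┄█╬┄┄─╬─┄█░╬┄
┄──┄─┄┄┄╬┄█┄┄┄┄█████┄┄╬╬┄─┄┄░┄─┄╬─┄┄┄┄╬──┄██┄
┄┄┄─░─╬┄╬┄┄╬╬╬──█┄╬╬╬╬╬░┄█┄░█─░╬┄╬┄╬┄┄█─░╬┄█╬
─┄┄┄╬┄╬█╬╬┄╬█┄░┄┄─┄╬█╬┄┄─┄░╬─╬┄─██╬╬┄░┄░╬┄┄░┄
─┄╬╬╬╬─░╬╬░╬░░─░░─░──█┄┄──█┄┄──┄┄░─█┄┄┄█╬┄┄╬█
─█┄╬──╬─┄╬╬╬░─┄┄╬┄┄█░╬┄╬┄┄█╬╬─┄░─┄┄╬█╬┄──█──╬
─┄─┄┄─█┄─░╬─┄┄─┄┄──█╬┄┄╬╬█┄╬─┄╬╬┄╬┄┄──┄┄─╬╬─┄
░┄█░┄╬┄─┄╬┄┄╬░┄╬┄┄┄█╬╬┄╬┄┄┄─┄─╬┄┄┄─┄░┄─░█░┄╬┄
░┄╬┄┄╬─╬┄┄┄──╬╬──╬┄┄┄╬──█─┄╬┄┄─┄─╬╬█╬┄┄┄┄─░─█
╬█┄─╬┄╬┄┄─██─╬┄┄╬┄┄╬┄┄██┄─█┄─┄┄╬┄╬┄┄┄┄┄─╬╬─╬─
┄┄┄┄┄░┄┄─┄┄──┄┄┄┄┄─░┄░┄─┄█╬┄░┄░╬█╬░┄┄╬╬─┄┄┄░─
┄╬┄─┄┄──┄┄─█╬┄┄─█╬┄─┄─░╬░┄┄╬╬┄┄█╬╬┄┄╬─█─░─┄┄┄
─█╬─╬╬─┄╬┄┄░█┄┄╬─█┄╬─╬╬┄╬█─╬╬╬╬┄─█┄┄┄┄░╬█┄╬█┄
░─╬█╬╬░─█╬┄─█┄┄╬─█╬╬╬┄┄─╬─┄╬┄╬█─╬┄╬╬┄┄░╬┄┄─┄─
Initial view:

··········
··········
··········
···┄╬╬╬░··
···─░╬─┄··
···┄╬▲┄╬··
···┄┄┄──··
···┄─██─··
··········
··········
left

··········
··········
··········
···─┄╬╬╬░·
···┄─░╬─┄·
···─┄▲┄┄╬·
···╬┄┄┄──·
···┄┄─██─·
··········
··········

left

··········
··········
··········
···╬─┄╬╬╬░
···█┄─░╬─┄
···┄─▲╬┄┄╬
···─╬┄┄┄──
···╬┄┄─██─
··········
··········

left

··········
··········
··········
···─╬─┄╬╬╬
···─█┄─░╬─
···╬┄▲┄╬┄┄
···╬─╬┄┄┄─
···┄╬┄┄─██
··········
··········

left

··········
··········
··········
···──╬─┄╬╬
···┄─█┄─░╬
···┄╬▲─┄╬┄
···┄╬─╬┄┄┄
···╬┄╬┄┄─█
··········
··········

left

··········
··········
··········
···╬──╬─┄╬
···┄┄─█┄─░
···░┄▲┄─┄╬
···┄┄╬─╬┄┄
···─╬┄╬┄┄─
··········
··········

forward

··········
··········
··········
···╬╬╬─░··
···╬──╬─┄╬
···┄┄▲█┄─░
···░┄╬┄─┄╬
···┄┄╬─╬┄┄
···─╬┄╬┄┄─
··········

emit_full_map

╬╬╬─░·····
╬──╬─┄╬╬╬░
┄┄▲█┄─░╬─┄
░┄╬┄─┄╬┄┄╬
┄┄╬─╬┄┄┄──
─╬┄╬┄┄─██─

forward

··········
··········
··········
···┄╬┄╬█··
···╬╬╬─░··
···╬─▲╬─┄╬
···┄┄─█┄─░
···░┄╬┄─┄╬
···┄┄╬─╬┄┄
···─╬┄╬┄┄─

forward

··········
··········
··········
···─░─╬┄··
···┄╬┄╬█··
···╬╬▲─░··
···╬──╬─┄╬
···┄┄─█┄─░
···░┄╬┄─┄╬
···┄┄╬─╬┄┄

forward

··········
··········
··········
···┄─┄┄┄··
···─░─╬┄··
···┄╬▲╬█··
···╬╬╬─░··
···╬──╬─┄╬
···┄┄─█┄─░
···░┄╬┄─┄╬

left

█·········
█·········
█·········
█··─┄─┄┄┄·
█··┄─░─╬┄·
█··┄┄▲┄╬█·
█··╬╬╬╬─░·
█··┄╬──╬─┄
█···┄┄─█┄─
█···░┄╬┄─┄

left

██········
██········
██········
██·──┄─┄┄┄
██·┄┄─░─╬┄
██·┄┄▲╬┄╬█
██·┄╬╬╬╬─░
██·█┄╬──╬─
██···┄┄─█┄
██···░┄╬┄─

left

███·······
███·······
███·······
███┄──┄─┄┄
███┄┄┄─░─╬
███─┄▲┄╬┄╬
███─┄╬╬╬╬─
███─█┄╬──╬
███···┄┄─█
███···░┄╬┄

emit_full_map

┄──┄─┄┄┄·····
┄┄┄─░─╬┄·····
─┄▲┄╬┄╬█·····
─┄╬╬╬╬─░·····
─█┄╬──╬─┄╬╬╬░
···┄┄─█┄─░╬─┄
···░┄╬┄─┄╬┄┄╬
···┄┄╬─╬┄┄┄──
···─╬┄╬┄┄─██─

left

████······
████······
████······
████┄──┄─┄
████┄┄┄─░─
████─▲┄┄╬┄
████─┄╬╬╬╬
████─█┄╬──
████···┄┄─
████···░┄╬

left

█████·····
█████·····
█████·····
█████┄──┄─
█████┄┄┄─░
█████▲┄┄┄╬
█████─┄╬╬╬
█████─█┄╬─
█████···┄┄
█████···░┄

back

█████·····
█████·····
█████┄──┄─
█████┄┄┄─░
█████─┄┄┄╬
█████▲┄╬╬╬
█████─█┄╬─
█████─┄─┄┄
█████···░┄
█████···┄┄

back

█████·····
█████┄──┄─
█████┄┄┄─░
█████─┄┄┄╬
█████─┄╬╬╬
█████▲█┄╬─
█████─┄─┄┄
█████░┄█░┄
█████···┄┄
█████···─╬

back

█████┄──┄─
█████┄┄┄─░
█████─┄┄┄╬
█████─┄╬╬╬
█████─█┄╬─
█████▲┄─┄┄
█████░┄█░┄
█████░┄╬┄┄
█████···─╬
█████·····

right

████┄──┄─┄
████┄┄┄─░─
████─┄┄┄╬┄
████─┄╬╬╬╬
████─█┄╬──
████─▲─┄┄─
████░┄█░┄╬
████░┄╬┄┄╬
████···─╬┄
████······

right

███┄──┄─┄┄
███┄┄┄─░─╬
███─┄┄┄╬┄╬
███─┄╬╬╬╬─
███─█┄╬──╬
███─┄▲┄┄─█
███░┄█░┄╬┄
███░┄╬┄┄╬─
███···─╬┄╬
███·······

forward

███·······
███┄──┄─┄┄
███┄┄┄─░─╬
███─┄┄┄╬┄╬
███─┄╬╬╬╬─
███─█▲╬──╬
███─┄─┄┄─█
███░┄█░┄╬┄
███░┄╬┄┄╬─
███···─╬┄╬

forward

███·······
███·······
███┄──┄─┄┄
███┄┄┄─░─╬
███─┄┄┄╬┄╬
███─┄▲╬╬╬─
███─█┄╬──╬
███─┄─┄┄─█
███░┄█░┄╬┄
███░┄╬┄┄╬─

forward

███·······
███·······
███·······
███┄──┄─┄┄
███┄┄┄─░─╬
███─┄▲┄╬┄╬
███─┄╬╬╬╬─
███─█┄╬──╬
███─┄─┄┄─█
███░┄█░┄╬┄

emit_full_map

┄──┄─┄┄┄·····
┄┄┄─░─╬┄·····
─┄▲┄╬┄╬█·····
─┄╬╬╬╬─░·····
─█┄╬──╬─┄╬╬╬░
─┄─┄┄─█┄─░╬─┄
░┄█░┄╬┄─┄╬┄┄╬
░┄╬┄┄╬─╬┄┄┄──
···─╬┄╬┄┄─██─

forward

███·······
███·······
███·······
███╬─┄╬─··
███┄──┄─┄┄
███┄┄▲─░─╬
███─┄┄┄╬┄╬
███─┄╬╬╬╬─
███─█┄╬──╬
███─┄─┄┄─█

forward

███·······
███·······
███·······
████╬─╬─··
███╬─┄╬─··
███┄─▲┄─┄┄
███┄┄┄─░─╬
███─┄┄┄╬┄╬
███─┄╬╬╬╬─
███─█┄╬──╬

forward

███·······
███·······
███·······
███─░┄░─··
████╬─╬─··
███╬─▲╬─··
███┄──┄─┄┄
███┄┄┄─░─╬
███─┄┄┄╬┄╬
███─┄╬╬╬╬─

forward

███·······
███·······
███·······
███─░██┄··
███─░┄░─··
████╬▲╬─··
███╬─┄╬─··
███┄──┄─┄┄
███┄┄┄─░─╬
███─┄┄┄╬┄╬

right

██········
██········
██········
██─░██┄╬··
██─░┄░─░··
███╬─▲─╬··
██╬─┄╬─┄··
██┄──┄─┄┄┄
██┄┄┄─░─╬┄
██─┄┄┄╬┄╬█

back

██········
██········
██─░██┄╬··
██─░┄░─░··
███╬─╬─╬··
██╬─┄▲─┄··
██┄──┄─┄┄┄
██┄┄┄─░─╬┄
██─┄┄┄╬┄╬█
██─┄╬╬╬╬─░

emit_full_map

─░██┄╬·······
─░┄░─░·······
█╬─╬─╬·······
╬─┄▲─┄·······
┄──┄─┄┄┄·····
┄┄┄─░─╬┄·····
─┄┄┄╬┄╬█·····
─┄╬╬╬╬─░·····
─█┄╬──╬─┄╬╬╬░
─┄─┄┄─█┄─░╬─┄
░┄█░┄╬┄─┄╬┄┄╬
░┄╬┄┄╬─╬┄┄┄──
···─╬┄╬┄┄─██─


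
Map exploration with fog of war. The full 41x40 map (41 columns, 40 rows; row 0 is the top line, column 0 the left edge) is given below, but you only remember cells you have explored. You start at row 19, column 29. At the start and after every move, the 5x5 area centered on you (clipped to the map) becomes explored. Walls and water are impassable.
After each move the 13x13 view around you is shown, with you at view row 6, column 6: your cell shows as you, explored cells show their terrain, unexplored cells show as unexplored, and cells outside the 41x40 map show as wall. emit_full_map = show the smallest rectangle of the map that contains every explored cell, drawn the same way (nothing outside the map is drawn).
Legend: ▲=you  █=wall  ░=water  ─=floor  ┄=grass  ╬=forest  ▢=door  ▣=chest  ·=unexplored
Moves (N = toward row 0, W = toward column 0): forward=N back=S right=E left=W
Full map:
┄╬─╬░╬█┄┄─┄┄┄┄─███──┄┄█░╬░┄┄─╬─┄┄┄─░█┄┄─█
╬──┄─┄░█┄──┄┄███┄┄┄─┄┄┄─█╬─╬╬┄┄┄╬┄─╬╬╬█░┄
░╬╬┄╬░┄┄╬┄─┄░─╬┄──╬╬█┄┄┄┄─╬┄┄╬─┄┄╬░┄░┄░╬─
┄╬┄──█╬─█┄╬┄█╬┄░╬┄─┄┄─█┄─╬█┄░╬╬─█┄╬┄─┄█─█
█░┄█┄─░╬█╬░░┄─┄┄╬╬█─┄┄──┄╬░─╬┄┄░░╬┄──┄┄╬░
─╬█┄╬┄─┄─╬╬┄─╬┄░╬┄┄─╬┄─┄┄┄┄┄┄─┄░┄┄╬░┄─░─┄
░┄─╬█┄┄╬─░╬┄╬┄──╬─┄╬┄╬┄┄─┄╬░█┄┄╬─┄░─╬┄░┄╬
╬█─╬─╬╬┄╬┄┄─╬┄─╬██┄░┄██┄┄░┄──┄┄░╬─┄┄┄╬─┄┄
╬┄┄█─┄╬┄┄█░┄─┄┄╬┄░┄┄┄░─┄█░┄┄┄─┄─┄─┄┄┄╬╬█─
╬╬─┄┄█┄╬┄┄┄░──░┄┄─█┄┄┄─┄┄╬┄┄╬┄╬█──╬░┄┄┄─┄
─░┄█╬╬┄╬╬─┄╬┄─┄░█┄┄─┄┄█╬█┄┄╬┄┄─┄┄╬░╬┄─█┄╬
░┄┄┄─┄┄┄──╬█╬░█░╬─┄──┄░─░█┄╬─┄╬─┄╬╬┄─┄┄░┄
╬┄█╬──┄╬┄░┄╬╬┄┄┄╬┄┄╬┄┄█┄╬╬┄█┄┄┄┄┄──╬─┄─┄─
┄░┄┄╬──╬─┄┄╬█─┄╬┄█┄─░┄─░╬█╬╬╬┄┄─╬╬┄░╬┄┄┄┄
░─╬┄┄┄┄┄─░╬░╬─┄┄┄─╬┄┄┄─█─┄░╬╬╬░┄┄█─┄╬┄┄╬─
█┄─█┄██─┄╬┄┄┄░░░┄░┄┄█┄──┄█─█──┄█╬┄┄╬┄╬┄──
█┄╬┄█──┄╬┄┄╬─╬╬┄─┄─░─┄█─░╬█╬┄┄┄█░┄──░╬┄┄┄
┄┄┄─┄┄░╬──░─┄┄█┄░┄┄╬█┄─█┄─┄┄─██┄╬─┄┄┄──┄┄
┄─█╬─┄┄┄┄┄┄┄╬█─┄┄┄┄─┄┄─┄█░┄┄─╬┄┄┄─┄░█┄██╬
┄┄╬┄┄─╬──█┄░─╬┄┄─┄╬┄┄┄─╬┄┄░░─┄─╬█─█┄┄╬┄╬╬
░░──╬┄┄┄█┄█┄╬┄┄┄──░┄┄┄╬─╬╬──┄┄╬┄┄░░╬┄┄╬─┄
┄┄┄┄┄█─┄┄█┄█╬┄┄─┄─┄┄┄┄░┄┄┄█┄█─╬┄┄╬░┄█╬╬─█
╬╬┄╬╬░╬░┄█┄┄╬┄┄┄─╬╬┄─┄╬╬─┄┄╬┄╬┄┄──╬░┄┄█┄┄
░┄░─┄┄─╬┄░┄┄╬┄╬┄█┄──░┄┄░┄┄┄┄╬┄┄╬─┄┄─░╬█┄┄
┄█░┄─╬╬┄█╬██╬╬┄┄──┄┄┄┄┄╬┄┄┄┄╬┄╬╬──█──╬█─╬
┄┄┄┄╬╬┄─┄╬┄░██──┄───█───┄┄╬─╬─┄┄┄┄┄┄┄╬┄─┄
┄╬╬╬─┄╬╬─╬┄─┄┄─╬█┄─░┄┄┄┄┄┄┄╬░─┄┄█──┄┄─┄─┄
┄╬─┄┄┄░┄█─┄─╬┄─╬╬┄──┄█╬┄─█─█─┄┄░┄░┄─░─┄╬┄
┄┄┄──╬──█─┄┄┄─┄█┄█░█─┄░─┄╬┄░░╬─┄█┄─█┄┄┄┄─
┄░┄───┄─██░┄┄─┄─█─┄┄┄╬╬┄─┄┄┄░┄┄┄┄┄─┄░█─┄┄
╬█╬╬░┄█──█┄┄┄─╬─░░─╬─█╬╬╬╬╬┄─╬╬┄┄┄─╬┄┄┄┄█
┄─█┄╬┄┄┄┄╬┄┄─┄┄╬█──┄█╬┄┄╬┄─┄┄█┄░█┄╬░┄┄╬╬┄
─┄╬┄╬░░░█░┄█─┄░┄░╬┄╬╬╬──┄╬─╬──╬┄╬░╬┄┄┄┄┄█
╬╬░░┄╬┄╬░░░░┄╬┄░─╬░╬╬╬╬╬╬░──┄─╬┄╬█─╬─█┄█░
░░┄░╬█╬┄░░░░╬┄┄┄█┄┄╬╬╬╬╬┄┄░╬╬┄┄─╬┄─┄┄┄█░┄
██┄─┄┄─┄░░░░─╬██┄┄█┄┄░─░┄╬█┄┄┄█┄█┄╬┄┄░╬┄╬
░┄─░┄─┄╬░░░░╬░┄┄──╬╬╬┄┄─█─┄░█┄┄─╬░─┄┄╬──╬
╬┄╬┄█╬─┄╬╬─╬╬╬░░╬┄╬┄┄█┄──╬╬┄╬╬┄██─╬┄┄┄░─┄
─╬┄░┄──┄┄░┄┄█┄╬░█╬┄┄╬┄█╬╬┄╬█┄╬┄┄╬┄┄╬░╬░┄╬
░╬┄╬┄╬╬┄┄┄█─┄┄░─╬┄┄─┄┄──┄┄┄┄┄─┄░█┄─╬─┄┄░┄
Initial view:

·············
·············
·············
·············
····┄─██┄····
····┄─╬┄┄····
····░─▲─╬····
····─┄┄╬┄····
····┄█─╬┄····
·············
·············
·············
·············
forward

·············
·············
·············
·············
····╬┄┄┄█····
····┄─██┄····
····┄─▲┄┄····
····░─┄─╬····
····─┄┄╬┄····
····┄█─╬┄····
·············
·············
·············

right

·············
·············
·············
·············
···╬┄┄┄█░····
···┄─██┄╬····
···┄─╬▲┄┄····
···░─┄─╬█····
···─┄┄╬┄┄····
···┄█─╬┄·····
·············
·············
·············

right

·············
·············
·············
·············
··╬┄┄┄█░┄····
··┄─██┄╬─····
··┄─╬┄▲┄─····
··░─┄─╬█─····
··─┄┄╬┄┄░····
··┄█─╬┄······
·············
·············
·············

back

·············
·············
·············
··╬┄┄┄█░┄····
··┄─██┄╬─····
··┄─╬┄┄┄─····
··░─┄─▲█─····
··─┄┄╬┄┄░····
··┄█─╬┄┄╬····
·············
·············
·············
·············

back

·············
·············
··╬┄┄┄█░┄····
··┄─██┄╬─····
··┄─╬┄┄┄─····
··░─┄─╬█─····
··─┄┄╬▲┄░····
··┄█─╬┄┄╬····
····╬┄┄──····
·············
·············
·············
·············

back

·············
··╬┄┄┄█░┄····
··┄─██┄╬─····
··┄─╬┄┄┄─····
··░─┄─╬█─····
··─┄┄╬┄┄░····
··┄█─╬▲┄╬····
····╬┄┄──····
····┄┄╬─┄····
·············
·············
·············
·············

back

··╬┄┄┄█░┄····
··┄─██┄╬─····
··┄─╬┄┄┄─····
··░─┄─╬█─····
··─┄┄╬┄┄░····
··┄█─╬┄┄╬····
····╬┄▲──····
····┄┄╬─┄····
····┄╬╬──····
·············
·············
·············
·············

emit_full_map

╬┄┄┄█░┄
┄─██┄╬─
┄─╬┄┄┄─
░─┄─╬█─
─┄┄╬┄┄░
┄█─╬┄┄╬
··╬┄▲──
··┄┄╬─┄
··┄╬╬──

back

··┄─██┄╬─····
··┄─╬┄┄┄─····
··░─┄─╬█─····
··─┄┄╬┄┄░····
··┄█─╬┄┄╬····
····╬┄┄──····
····┄┄▲─┄····
····┄╬╬──····
····─┄┄┄┄····
·············
·············
·············
·············

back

··┄─╬┄┄┄─····
··░─┄─╬█─····
··─┄┄╬┄┄░····
··┄█─╬┄┄╬····
····╬┄┄──····
····┄┄╬─┄····
····┄╬▲──····
····─┄┄┄┄····
····─┄┄█─····
·············
·············
·············
·············

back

··░─┄─╬█─····
··─┄┄╬┄┄░····
··┄█─╬┄┄╬····
····╬┄┄──····
····┄┄╬─┄····
····┄╬╬──····
····─┄▲┄┄····
····─┄┄█─····
····┄┄░┄░····
·············
·············
·············
·············

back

··─┄┄╬┄┄░····
··┄█─╬┄┄╬····
····╬┄┄──····
····┄┄╬─┄····
····┄╬╬──····
····─┄┄┄┄····
····─┄▲█─····
····┄┄░┄░····
····╬─┄█┄····
·············
·············
·············
·············

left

···─┄┄╬┄┄░···
···┄█─╬┄┄╬···
·····╬┄┄──···
·····┄┄╬─┄···
····╬┄╬╬──···
····╬─┄┄┄┄···
····░─▲┄█─···
····─┄┄░┄░···
····░╬─┄█┄···
·············
·············
·············
·············

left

····─┄┄╬┄┄░··
····┄█─╬┄┄╬··
······╬┄┄──··
······┄┄╬─┄··
····┄╬┄╬╬──··
····─╬─┄┄┄┄··
····╬░▲┄┄█─··
····█─┄┄░┄░··
····░░╬─┄█┄··
·············
·············
·············
·············

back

····┄█─╬┄┄╬··
······╬┄┄──··
······┄┄╬─┄··
····┄╬┄╬╬──··
····─╬─┄┄┄┄··
····╬░─┄┄█─··
····█─▲┄░┄░··
····░░╬─┄█┄··
····┄░┄┄┄····
·············
·············
·············
·············

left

·····┄█─╬┄┄╬·
·······╬┄┄──·
·······┄┄╬─┄·
·····┄╬┄╬╬──·
····╬─╬─┄┄┄┄·
····┄╬░─┄┄█─·
····─█▲┄┄░┄░·
····┄░░╬─┄█┄·
····┄┄░┄┄┄···
·············
·············
·············
·············

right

····┄█─╬┄┄╬··
······╬┄┄──··
······┄┄╬─┄··
····┄╬┄╬╬──··
···╬─╬─┄┄┄┄··
···┄╬░─┄┄█─··
···─█─▲┄░┄░··
···┄░░╬─┄█┄··
···┄┄░┄┄┄····
·············
·············
·············
·············

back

······╬┄┄──··
······┄┄╬─┄··
····┄╬┄╬╬──··
···╬─╬─┄┄┄┄··
···┄╬░─┄┄█─··
···─█─┄┄░┄░··
···┄░░▲─┄█┄··
···┄┄░┄┄┄····
····┄─╬╬┄····
·············
·············
·············
·············

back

······┄┄╬─┄··
····┄╬┄╬╬──··
···╬─╬─┄┄┄┄··
···┄╬░─┄┄█─··
···─█─┄┄░┄░··
···┄░░╬─┄█┄··
···┄┄░▲┄┄····
····┄─╬╬┄····
····┄┄█┄░····
·············
·············
·············
·············

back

····┄╬┄╬╬──··
···╬─╬─┄┄┄┄··
···┄╬░─┄┄█─··
···─█─┄┄░┄░··
···┄░░╬─┄█┄··
···┄┄░┄┄┄····
····┄─▲╬┄····
····┄┄█┄░····
····╬──╬┄····
·············
·············
·············
·············

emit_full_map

·╬┄┄┄█░┄
·┄─██┄╬─
·┄─╬┄┄┄─
·░─┄─╬█─
·─┄┄╬┄┄░
·┄█─╬┄┄╬
···╬┄┄──
···┄┄╬─┄
·┄╬┄╬╬──
╬─╬─┄┄┄┄
┄╬░─┄┄█─
─█─┄┄░┄░
┄░░╬─┄█┄
┄┄░┄┄┄··
·┄─▲╬┄··
·┄┄█┄░··
·╬──╬┄··
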